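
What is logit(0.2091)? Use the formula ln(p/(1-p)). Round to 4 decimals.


Compute the odds: 0.2091/0.7909 = 0.2644.
Take the natural log: ln(0.2644) = -1.3304.

-1.3304


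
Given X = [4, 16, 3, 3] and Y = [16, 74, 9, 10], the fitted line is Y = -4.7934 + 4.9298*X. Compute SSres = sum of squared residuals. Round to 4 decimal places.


Predicted values from Y = -4.7934 + 4.9298*X.
Residuals: [1.0742, -0.0834, -0.9960, 0.0040].
SSres = 2.1529.

2.1529


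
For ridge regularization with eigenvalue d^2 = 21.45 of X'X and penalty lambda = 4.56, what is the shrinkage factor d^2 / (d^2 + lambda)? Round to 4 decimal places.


Compute the denominator: 21.45 + 4.56 = 26.0100.
Shrinkage factor = 21.45 / 26.0100 = 0.8247.

0.8247


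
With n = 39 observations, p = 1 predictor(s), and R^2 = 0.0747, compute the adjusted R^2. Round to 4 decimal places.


Plug in: Adj R^2 = 1 - (1 - 0.0747) * 38/37.
= 1 - 0.9253 * 38/37
= 1 - 35.1614 / 37
= 1 - 0.9503 = 0.0497.

0.0497


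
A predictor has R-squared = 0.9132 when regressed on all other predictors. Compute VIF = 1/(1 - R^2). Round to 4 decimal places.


Denominator: 1 - 0.9132 = 0.0868.
VIF = 1 / 0.0868 = 11.5207.

11.5207


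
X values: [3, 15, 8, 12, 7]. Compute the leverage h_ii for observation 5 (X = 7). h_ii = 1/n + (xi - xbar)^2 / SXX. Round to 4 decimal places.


Compute xbar = 9.0000 with n = 5 observations.
SXX = 86.0000.
Leverage = 1/5 + (7 - 9.0000)^2/86.0000 = 0.2465.

0.2465


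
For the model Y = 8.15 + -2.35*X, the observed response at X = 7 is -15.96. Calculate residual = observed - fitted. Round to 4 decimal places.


Fitted value at X = 7 is yhat = 8.15 + -2.35*7 = -8.3000.
Residual = -15.96 - -8.3000 = -7.6600.

-7.6600


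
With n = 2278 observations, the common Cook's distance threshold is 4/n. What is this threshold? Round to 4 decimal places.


The threshold is 4/n.
4/2278 = 0.0018.

0.0018


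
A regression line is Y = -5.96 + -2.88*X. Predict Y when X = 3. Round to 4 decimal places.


Predicted value:
Y = -5.96 + (-2.88)(3) = -5.96 + -8.6400 = -14.6000.

-14.6000


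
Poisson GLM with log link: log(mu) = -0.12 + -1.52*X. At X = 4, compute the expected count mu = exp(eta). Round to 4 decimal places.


eta = -0.12 + -1.52 * 4 = -6.2000.
mu = exp(-6.2000) = 0.0020.

0.0020


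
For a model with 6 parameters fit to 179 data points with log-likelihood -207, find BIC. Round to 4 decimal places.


k * ln(n) = 6 * ln(179) = 6 * 5.187386 = 31.124316.
-2 * loglik = -2 * (-207) = 414.
BIC = 31.124316 + 414 = 445.124316, which rounds to 445.1243.

445.1243


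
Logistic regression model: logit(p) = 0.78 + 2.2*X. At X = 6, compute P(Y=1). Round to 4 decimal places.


z = 0.78 + 2.2 * 6 = 13.9800.
Sigmoid: P = 1 / (1 + exp(-13.9800)) = 1.0000.

1.0000


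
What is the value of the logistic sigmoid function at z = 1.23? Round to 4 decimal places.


exp(-1.2300) = 0.2923.
1 + exp(-z) = 1.2923.
sigmoid = 1/1.2923 = 0.7738.

0.7738


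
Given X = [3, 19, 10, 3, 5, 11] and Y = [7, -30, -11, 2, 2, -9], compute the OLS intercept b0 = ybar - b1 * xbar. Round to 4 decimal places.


Compute b1 = -2.1436 from the OLS formula.
With xbar = 8.5000 and ybar = -6.5000, the intercept is:
b0 = -6.5000 - -2.1436 * 8.5000 = 11.7206.

11.7206


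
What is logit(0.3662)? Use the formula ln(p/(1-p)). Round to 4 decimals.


The odds are p/(1-p) = 0.3662 / 0.6338 = 0.5778.
logit(p) = ln(0.5778) = -0.5486.

-0.5486


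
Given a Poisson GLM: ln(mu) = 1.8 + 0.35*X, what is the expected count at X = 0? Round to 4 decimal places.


eta = 1.8 + 0.35 * 0 = 1.8000.
mu = exp(1.8000) = 6.0496.

6.0496


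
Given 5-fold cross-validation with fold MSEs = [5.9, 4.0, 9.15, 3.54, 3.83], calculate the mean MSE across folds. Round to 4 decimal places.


Add all fold MSEs: 26.4200.
Divide by k = 5: 26.4200/5 = 5.2840.

5.2840


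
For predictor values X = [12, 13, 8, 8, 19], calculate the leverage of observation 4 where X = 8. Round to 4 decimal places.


Mean of X: xbar = 12.0000.
SXX = 82.0000.
For X = 8: h = 1/5 + (8 - 12.0000)^2/82.0000 = 0.3951.

0.3951


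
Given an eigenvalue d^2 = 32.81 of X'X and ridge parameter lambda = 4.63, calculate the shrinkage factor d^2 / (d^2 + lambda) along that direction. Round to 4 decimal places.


Compute the denominator: 32.81 + 4.63 = 37.4400.
Shrinkage factor = 32.81 / 37.4400 = 0.8763.

0.8763


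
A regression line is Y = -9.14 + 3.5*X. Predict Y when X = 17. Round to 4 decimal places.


Predicted value:
Y = -9.14 + (3.5)(17) = -9.14 + 59.5000 = 50.3600.

50.3600


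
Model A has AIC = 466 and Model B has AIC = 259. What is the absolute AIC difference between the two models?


|AIC_A - AIC_B| = |466 - 259| = 207.
Model B is preferred (lower AIC).

207


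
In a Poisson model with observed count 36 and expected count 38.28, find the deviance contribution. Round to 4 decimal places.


y/mu = 36/38.28 = 0.940439 (approx.), and ln(36/38.28) = -0.061409.
y * ln(y/mu) = 36 * -0.061409 = -2.210724.
y - mu = -2.28.
D = 2 * (-2.210724 - -2.28) = 0.138552, which rounds to 0.1386.

0.1386


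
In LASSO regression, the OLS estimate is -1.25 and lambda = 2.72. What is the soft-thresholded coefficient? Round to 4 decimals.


|beta_OLS| = 1.25.
lambda = 2.72.
Since |beta| <= lambda, the coefficient is set to 0.
Result = 0.0000.

0.0000


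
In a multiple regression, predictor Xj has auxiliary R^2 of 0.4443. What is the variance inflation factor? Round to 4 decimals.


Denominator: 1 - 0.4443 = 0.5557.
VIF = 1 / 0.5557 = 1.7995.

1.7995


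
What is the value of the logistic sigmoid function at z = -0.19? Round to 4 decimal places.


First, exp(0.1900) = 1.2092.
Then sigma(z) = 1/(1 + 1.2092) = 0.4526.

0.4526


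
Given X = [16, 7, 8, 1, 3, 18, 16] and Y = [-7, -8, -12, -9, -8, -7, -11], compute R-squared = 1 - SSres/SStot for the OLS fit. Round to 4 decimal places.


Fit the OLS line: b0 = -9.2864, b1 = 0.0435.
SSres = 22.3284.
SStot = 22.8571.
R^2 = 1 - 22.3284/22.8571 = 0.0231.

0.0231


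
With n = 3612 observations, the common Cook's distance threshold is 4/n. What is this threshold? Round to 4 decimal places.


Cook's distance cutoff = 4/n = 4/3612.
= 0.0011.

0.0011


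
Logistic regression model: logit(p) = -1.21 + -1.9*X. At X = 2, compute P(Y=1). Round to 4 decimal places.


z = -1.21 + -1.9 * 2 = -5.0100.
Sigmoid: P = 1 / (1 + exp(5.0100)) = 0.0066.

0.0066


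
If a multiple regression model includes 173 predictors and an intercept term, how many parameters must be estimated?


Each predictor gets one coefficient, plus one intercept.
Total parameters = 173 + 1 = 174.

174


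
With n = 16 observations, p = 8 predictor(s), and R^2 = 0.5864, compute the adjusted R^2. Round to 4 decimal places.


Using the formula:
(1 - 0.5864) = 0.4136.
Multiply by 15/7: 0.4136 * 15 = 6.2040, then 6.2040 / 7 = 0.8863.
Adj R^2 = 1 - 0.8863 = 0.1137.

0.1137


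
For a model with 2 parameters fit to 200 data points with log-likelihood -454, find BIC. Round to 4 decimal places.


ln(200) = 5.298317.
k * ln(n) = 2 * 5.298317 = 10.596634.
-2L = 908.
BIC = 10.596634 + 908 = 918.596634, which rounds to 918.5966.

918.5966


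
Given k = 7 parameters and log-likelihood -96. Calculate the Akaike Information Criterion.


AIC = 2*7 - 2*(-96).
= 14 + 192 = 206.

206


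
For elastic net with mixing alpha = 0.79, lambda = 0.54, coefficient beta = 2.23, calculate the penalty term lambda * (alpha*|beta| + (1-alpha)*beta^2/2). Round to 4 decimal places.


L1 component = 0.79 * |2.23| = 1.7617.
L2 component = 0.21 * 2.23^2 / 2 = 0.5222.
Penalty = 0.54 * (1.7617 + 0.5222) = 0.54 * 2.2839 = 1.2333.

1.2333


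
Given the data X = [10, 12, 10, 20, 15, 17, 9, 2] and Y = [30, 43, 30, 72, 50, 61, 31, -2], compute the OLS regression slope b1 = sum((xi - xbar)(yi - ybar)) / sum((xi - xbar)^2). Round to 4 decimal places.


The sample means are xbar = 11.8750 and ybar = 39.3750.
Compute S_xx = 214.8750 and S_xy = 877.3750.
Slope b1 = S_xy / S_xx = 877.3750 / 214.8750 = 4.0832.

4.0832


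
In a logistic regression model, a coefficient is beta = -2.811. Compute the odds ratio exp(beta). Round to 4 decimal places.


The odds ratio is computed as:
OR = e^(-2.811) = 0.0601.

0.0601


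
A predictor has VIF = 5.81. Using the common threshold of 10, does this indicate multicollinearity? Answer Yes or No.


Compare VIF = 5.81 to the threshold of 10.
5.81 < 10, so the answer is No.

No


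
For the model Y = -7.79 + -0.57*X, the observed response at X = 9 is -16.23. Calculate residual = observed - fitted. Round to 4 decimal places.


Fitted value at X = 9 is yhat = -7.79 + -0.57*9 = -12.9200.
Residual = -16.23 - -12.9200 = -3.3100.

-3.3100


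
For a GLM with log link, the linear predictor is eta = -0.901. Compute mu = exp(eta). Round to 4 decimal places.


The inverse log link gives:
mu = exp(-0.901) = 0.4062.

0.4062


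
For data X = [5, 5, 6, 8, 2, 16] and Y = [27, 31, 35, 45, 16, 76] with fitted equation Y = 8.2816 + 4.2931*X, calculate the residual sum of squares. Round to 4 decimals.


Predicted values from Y = 8.2816 + 4.2931*X.
Residuals: [-2.7471, 1.2529, 0.9598, 2.3736, -0.8678, -0.9712].
SSres = 17.3678.

17.3678


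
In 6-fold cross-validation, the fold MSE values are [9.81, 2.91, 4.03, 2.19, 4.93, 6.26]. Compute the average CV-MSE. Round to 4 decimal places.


Sum of fold MSEs = 30.1300.
Average = 30.1300 / 6 = 5.0217.

5.0217


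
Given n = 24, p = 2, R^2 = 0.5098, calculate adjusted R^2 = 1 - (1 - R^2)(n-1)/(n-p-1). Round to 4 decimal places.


Using the formula:
(1 - 0.5098) = 0.4902.
Multiply by 23/21: 0.4902 * 23 = 11.2746, then 11.2746 / 21 = 0.5369.
Adj R^2 = 1 - 0.5369 = 0.4631.

0.4631


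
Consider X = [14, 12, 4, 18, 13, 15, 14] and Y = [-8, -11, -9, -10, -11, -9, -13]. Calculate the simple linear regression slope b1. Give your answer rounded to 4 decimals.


The sample means are xbar = 12.8571 and ybar = -10.1429.
Compute S_xx = 112.8571 and S_xy = -7.1429.
Slope b1 = S_xy / S_xx = -7.1429 / 112.8571 = -0.0633.

-0.0633


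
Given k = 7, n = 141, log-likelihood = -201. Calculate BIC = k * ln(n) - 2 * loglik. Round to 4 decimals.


k * ln(n) = 7 * ln(141) = 7 * 4.948760 = 34.641320.
-2 * loglik = -2 * (-201) = 402.
BIC = 34.641320 + 402 = 436.641320, which rounds to 436.6413.

436.6413


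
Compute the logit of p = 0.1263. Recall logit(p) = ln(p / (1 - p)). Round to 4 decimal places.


The odds are p/(1-p) = 0.1263 / 0.8737 = 0.1446.
logit(p) = ln(0.1446) = -1.9341.

-1.9341


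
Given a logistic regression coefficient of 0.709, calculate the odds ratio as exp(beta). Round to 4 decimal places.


The odds ratio is computed as:
OR = e^(0.709) = 2.0320.

2.0320


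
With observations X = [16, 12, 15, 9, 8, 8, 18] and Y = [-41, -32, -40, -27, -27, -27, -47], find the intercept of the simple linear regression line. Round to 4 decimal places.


The slope is b1 = -1.9732.
Sample means are xbar = 12.2857 and ybar = -34.4286.
Intercept: b0 = -34.4286 - (-1.9732)(12.2857) = -10.1859.

-10.1859


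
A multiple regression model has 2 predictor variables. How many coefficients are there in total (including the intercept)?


Including the intercept, the model has 2 predictor coefficients + 1 intercept.
Total = 3.

3


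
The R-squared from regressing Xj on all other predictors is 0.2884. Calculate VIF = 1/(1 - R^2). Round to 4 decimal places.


Denominator: 1 - 0.2884 = 0.7116.
VIF = 1 / 0.7116 = 1.4053.

1.4053


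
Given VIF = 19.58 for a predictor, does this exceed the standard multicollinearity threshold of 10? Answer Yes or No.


The threshold is 10.
VIF = 19.58 is >= 10.
Multicollinearity indication: Yes.

Yes


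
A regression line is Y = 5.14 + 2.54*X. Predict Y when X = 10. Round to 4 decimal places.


Predicted value:
Y = 5.14 + (2.54)(10) = 5.14 + 25.4000 = 30.5400.

30.5400


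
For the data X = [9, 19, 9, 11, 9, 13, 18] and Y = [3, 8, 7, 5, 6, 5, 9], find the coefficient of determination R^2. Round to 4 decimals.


The fitted line is Y = 1.9309 + 0.3350*X.
SSres = 12.3171, SStot = 24.8571.
R^2 = 1 - SSres/SStot = 0.5045.

0.5045


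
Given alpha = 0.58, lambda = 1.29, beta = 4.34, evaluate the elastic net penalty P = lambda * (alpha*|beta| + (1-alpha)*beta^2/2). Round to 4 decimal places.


alpha * |beta| = 0.58 * 4.34 = 2.5172.
(1-alpha) * beta^2/2 = 0.42 * 18.8356/2 = 3.9555.
Total = 1.29 * (2.5172 + 3.9555) = 8.3498.

8.3498


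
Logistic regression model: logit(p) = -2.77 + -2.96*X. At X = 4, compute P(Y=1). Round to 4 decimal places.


Linear predictor: z = -2.77 + -2.96 * 4 = -14.6100.
P = 1/(1 + exp(14.6100)) = 1/(1 + 2213310.6849) = 0.0000.

0.0000


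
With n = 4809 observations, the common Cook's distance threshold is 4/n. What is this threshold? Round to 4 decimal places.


Cook's distance cutoff = 4/n = 4/4809.
= 0.0008.

0.0008


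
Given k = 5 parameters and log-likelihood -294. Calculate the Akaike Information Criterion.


AIC = 2k - 2*loglik = 2(5) - 2(-294).
= 10 + 588 = 598.

598


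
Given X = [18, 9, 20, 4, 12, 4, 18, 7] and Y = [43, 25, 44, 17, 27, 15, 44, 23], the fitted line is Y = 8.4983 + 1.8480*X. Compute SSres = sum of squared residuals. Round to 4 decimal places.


For each point, residual = actual - predicted.
Residuals: [1.2377, -0.1303, -1.4583, 1.1097, -3.6743, -0.8903, 2.2377, 1.5657].
Sum of squared residuals = 26.6588.

26.6588


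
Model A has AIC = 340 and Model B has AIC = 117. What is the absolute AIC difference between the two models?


Absolute difference = |340 - 117| = 223.
The model with lower AIC (B) is preferred.

223


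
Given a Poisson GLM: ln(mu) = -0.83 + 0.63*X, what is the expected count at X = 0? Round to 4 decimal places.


eta = -0.83 + 0.63 * 0 = -0.8300.
mu = exp(-0.8300) = 0.4360.

0.4360


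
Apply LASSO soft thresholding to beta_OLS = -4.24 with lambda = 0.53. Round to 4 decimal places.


Check: |-4.24| = 4.24 vs lambda = 0.53.
Since |beta| > lambda, coefficient = sign(beta)*(|beta| - lambda) = -3.7100.
Soft-thresholded coefficient = -3.7100.

-3.7100


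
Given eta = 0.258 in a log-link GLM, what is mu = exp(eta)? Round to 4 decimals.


Apply the inverse link:
mu = e^0.258 = 1.2943.

1.2943


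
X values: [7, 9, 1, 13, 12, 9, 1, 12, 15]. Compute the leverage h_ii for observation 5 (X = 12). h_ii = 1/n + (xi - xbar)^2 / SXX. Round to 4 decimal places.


Mean of X: xbar = 8.7778.
SXX = 201.5556.
For X = 12: h = 1/9 + (12 - 8.7778)^2/201.5556 = 0.1626.

0.1626


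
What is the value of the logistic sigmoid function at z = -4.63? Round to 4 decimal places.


exp(4.6300) = 102.5141.
1 + exp(-z) = 103.5141.
sigmoid = 1/103.5141 = 0.0097.

0.0097


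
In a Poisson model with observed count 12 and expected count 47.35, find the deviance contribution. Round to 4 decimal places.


y/mu = 12/47.35 = 0.253432 (approx.), and ln(12/47.35) = -1.372660.
y * ln(y/mu) = 12 * -1.372660 = -16.471920.
y - mu = -35.35.
D = 2 * (-16.471920 - -35.35) = 37.756160, which rounds to 37.7562.

37.7562


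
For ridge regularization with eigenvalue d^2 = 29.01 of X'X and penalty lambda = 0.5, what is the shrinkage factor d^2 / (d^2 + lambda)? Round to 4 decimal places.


d^2 + lambda = 29.01 + 0.5 = 29.5100.
Shrinkage factor = 29.01/29.5100 = 0.9831.

0.9831


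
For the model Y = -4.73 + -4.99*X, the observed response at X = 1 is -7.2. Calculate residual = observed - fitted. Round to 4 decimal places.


Compute yhat = -4.73 + (-4.99)(1) = -9.7200.
Residual = actual - predicted = -7.2 - -9.7200 = 2.5200.

2.5200


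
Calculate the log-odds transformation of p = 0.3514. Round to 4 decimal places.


The odds are p/(1-p) = 0.3514 / 0.6486 = 0.5418.
logit(p) = ln(0.5418) = -0.6129.

-0.6129


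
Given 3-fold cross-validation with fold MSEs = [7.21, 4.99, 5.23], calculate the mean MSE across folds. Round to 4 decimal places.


Sum of fold MSEs = 17.4300.
Average = 17.4300 / 3 = 5.8100.

5.8100


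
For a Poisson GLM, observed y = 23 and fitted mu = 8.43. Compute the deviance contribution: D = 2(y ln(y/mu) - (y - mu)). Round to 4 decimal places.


Compute y*ln(y/mu) = 23*ln(23/8.43) = 23*1.003697 = 23.085031.
y - mu = 14.57.
D = 2*(23.085031 - (14.57)) = 17.030062, which rounds to 17.0301.

17.0301


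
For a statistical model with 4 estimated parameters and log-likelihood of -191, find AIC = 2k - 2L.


AIC = 2k - 2*loglik = 2(4) - 2(-191).
= 8 + 382 = 390.

390


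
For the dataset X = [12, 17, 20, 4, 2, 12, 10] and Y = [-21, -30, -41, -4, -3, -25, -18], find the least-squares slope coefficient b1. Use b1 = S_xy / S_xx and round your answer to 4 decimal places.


First compute the means: xbar = 11.0000, ybar = -20.2857.
Then S_xx = sum((xi - xbar)^2) = 250.0000.
S_xy = sum((xi - xbar)(yi - ybar)) = -522.0000.
b1 = S_xy / S_xx = -522.0000 / 250.0000 = -2.0880.

-2.0880


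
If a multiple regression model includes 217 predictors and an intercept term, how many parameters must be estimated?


Each predictor gets one coefficient, plus one intercept.
Total parameters = 217 + 1 = 218.

218


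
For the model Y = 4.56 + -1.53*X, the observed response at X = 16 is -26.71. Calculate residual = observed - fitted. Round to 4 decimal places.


Fitted value at X = 16 is yhat = 4.56 + -1.53*16 = -19.9200.
Residual = -26.71 - -19.9200 = -6.7900.

-6.7900


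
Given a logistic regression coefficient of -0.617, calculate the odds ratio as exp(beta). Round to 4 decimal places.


Odds ratio = exp(beta) = exp(-0.617).
= 0.5396.

0.5396


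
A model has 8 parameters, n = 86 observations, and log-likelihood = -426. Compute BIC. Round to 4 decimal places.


Compute k*ln(n) = 8*ln(86) = 8*4.454347 = 35.634776.
Then -2*loglik = 852.
BIC = 35.634776 + 852 = 887.634776, which rounds to 887.6348.

887.6348


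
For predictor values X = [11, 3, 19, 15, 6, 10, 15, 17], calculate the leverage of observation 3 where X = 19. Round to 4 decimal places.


Mean of X: xbar = 12.0000.
SXX = 214.0000.
For X = 19: h = 1/8 + (19 - 12.0000)^2/214.0000 = 0.3540.

0.3540


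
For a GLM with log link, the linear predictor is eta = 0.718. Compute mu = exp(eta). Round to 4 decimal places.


Apply the inverse link:
mu = e^0.718 = 2.0503.

2.0503


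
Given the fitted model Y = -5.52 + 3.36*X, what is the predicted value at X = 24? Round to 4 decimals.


Substitute X = 24 into the equation:
Y = -5.52 + 3.36 * 24 = -5.52 + 80.6400 = 75.1200.

75.1200


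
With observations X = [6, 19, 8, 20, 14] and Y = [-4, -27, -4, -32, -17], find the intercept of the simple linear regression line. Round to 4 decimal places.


First find the slope: b1 = -2.0188.
Means: xbar = 13.4000, ybar = -16.8000.
b0 = ybar - b1 * xbar = -16.8000 - -2.0188 * 13.4000 = 10.2525.

10.2525


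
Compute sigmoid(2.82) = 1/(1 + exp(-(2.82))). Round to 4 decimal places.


Compute exp(-2.8200) = 0.0596.
Sigmoid = 1 / (1 + 0.0596) = 1 / 1.0596 = 0.9437.

0.9437


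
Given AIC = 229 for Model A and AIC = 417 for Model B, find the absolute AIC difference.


Compute |229 - 417| = 188.
Model A has the smaller AIC.

188


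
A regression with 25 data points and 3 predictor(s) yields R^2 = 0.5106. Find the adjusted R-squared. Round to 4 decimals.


Adjusted R^2 = 1 - (1 - R^2) * (n-1)/(n-p-1).
(1 - R^2) = 0.4894.
(n-1)/(n-p-1) = 24/21.
(1 - R^2) * (n-1) = 0.4894 * 24 = 11.7456.
Divide by (n-p-1): 11.7456 / 21 = 0.5593.
Adj R^2 = 1 - 0.5593 = 0.4407.

0.4407


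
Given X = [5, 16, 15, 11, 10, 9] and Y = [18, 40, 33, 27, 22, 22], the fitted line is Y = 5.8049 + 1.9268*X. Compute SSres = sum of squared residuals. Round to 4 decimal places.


For each point, residual = actual - predicted.
Residuals: [2.5611, 3.3663, -1.7069, 0.0003, -3.0729, -1.1461].
Sum of squared residuals = 31.5610.

31.5610


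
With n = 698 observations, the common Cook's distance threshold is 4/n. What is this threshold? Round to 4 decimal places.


Cook's distance cutoff = 4/n = 4/698.
= 0.0057.

0.0057


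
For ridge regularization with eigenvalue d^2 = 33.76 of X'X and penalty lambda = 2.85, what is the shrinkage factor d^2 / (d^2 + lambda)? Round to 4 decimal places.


d^2 + lambda = 33.76 + 2.85 = 36.6100.
Shrinkage factor = 33.76/36.6100 = 0.9222.

0.9222


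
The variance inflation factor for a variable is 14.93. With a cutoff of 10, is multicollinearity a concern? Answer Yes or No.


Compare VIF = 14.93 to the threshold of 10.
14.93 >= 10, so the answer is Yes.

Yes


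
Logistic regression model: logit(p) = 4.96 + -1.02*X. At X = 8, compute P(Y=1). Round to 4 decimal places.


Compute z = 4.96 + (-1.02)(8) = -3.2000.
exp(-z) = 24.5325.
P = 1/(1 + 24.5325) = 0.0392.

0.0392


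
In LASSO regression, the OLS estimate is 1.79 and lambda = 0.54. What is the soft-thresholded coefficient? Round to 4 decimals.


|beta_OLS| = 1.79.
lambda = 0.54.
Since |beta| > lambda, coefficient = sign(beta)*(|beta| - lambda) = 1.2500.
Result = 1.2500.

1.2500


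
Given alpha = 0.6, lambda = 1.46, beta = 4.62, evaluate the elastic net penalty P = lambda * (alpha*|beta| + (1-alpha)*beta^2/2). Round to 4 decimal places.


L1 component = 0.6 * |4.62| = 2.7720.
L2 component = 0.4 * 4.62^2 / 2 = 4.2689.
Penalty = 1.46 * (2.7720 + 4.2689) = 1.46 * 7.0409 = 10.2797.

10.2797


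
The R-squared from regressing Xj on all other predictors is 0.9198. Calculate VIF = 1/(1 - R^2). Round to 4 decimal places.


Denominator: 1 - 0.9198 = 0.0802.
VIF = 1 / 0.0802 = 12.4688.

12.4688


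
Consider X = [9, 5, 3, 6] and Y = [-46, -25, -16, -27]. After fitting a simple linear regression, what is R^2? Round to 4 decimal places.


Fit the OLS line: b0 = 0.1733, b1 = -4.9867.
SSres = 10.7467.
SStot = 477.0000.
R^2 = 1 - 10.7467/477.0000 = 0.9775.

0.9775


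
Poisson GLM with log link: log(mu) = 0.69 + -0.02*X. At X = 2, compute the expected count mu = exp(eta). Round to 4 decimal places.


Compute eta = 0.69 + -0.02 * 2 = 0.6500.
Apply inverse link: mu = e^0.6500 = 1.9155.

1.9155


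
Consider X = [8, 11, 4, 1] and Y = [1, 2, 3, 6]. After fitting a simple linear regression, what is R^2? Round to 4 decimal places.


The fitted line is Y = 5.4828 + -0.4138*X.
SSres = 4.0690, SStot = 14.0000.
R^2 = 1 - SSres/SStot = 0.7094.

0.7094


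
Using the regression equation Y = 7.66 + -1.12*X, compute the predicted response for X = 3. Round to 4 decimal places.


Substitute X = 3 into the equation:
Y = 7.66 + -1.12 * 3 = 7.66 + -3.3600 = 4.3000.

4.3000


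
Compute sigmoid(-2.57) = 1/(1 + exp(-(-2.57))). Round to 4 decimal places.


exp(2.5700) = 13.0658.
1 + exp(-z) = 14.0658.
sigmoid = 1/14.0658 = 0.0711.

0.0711


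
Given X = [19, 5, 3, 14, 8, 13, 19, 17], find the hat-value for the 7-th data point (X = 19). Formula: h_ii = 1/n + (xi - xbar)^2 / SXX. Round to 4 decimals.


Compute xbar = 12.2500 with n = 8 observations.
SXX = 273.5000.
Leverage = 1/8 + (19 - 12.2500)^2/273.5000 = 0.2916.

0.2916


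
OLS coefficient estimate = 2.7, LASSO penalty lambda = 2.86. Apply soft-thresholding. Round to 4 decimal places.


|beta_OLS| = 2.7.
lambda = 2.86.
Since |beta| <= lambda, the coefficient is set to 0.
Result = 0.0000.

0.0000


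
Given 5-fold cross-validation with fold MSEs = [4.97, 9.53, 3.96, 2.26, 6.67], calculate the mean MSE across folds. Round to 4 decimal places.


Total MSE across folds = 27.3900.
CV-MSE = 27.3900/5 = 5.4780.

5.4780


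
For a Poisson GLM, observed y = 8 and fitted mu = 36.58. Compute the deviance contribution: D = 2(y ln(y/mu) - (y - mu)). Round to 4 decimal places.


First: ln(8/36.58) = -1.520060.
Then: 8 * -1.520060 = -12.160480.
y - mu = 8 - 36.58 = -28.58.
D = 2(-12.160480 - -28.58) = 32.839040, which rounds to 32.8390.

32.8390


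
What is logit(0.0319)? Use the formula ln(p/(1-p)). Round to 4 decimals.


1 - p = 0.9681.
p/(1-p) = 0.0330.
logit = ln(0.0330) = -3.4127.

-3.4127


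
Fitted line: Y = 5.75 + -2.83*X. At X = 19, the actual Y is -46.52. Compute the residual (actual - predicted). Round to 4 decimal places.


Compute yhat = 5.75 + (-2.83)(19) = -48.0200.
Residual = actual - predicted = -46.52 - -48.0200 = 1.5000.

1.5000


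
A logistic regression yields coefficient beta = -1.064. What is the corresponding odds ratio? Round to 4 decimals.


Odds ratio = exp(beta) = exp(-1.064).
= 0.3451.

0.3451


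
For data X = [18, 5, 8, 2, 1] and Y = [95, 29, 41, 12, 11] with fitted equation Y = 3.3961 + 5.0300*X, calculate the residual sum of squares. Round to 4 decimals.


For each point, residual = actual - predicted.
Residuals: [1.0639, 0.4539, -2.6361, -1.4561, 2.5739].
Sum of squared residuals = 17.0321.

17.0321


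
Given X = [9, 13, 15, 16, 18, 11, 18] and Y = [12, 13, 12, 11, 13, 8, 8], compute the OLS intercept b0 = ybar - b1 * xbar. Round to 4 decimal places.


Compute b1 = -0.0140 from the OLS formula.
With xbar = 14.2857 and ybar = 11.0000, the intercept is:
b0 = 11.0000 - -0.0140 * 14.2857 = 11.2000.

11.2000


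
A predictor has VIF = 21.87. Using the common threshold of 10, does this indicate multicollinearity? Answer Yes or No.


Compare VIF = 21.87 to the threshold of 10.
21.87 >= 10, so the answer is Yes.

Yes


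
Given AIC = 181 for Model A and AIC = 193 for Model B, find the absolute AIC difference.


Absolute difference = |181 - 193| = 12.
The model with lower AIC (A) is preferred.

12


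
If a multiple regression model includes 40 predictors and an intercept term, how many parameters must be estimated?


Including the intercept, the model has 40 predictor coefficients + 1 intercept.
Total = 41.

41


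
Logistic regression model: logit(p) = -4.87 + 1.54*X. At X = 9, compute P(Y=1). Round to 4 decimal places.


Linear predictor: z = -4.87 + 1.54 * 9 = 8.9900.
P = 1/(1 + exp(-8.9900)) = 1/(1 + 0.0001) = 0.9999.

0.9999


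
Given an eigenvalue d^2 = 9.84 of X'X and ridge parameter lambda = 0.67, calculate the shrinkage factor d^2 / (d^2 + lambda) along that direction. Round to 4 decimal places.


Compute the denominator: 9.84 + 0.67 = 10.5100.
Shrinkage factor = 9.84 / 10.5100 = 0.9363.

0.9363


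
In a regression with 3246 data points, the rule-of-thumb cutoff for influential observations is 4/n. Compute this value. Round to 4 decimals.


Using the rule of thumb:
Threshold = 4 / 3246 = 0.0012.

0.0012


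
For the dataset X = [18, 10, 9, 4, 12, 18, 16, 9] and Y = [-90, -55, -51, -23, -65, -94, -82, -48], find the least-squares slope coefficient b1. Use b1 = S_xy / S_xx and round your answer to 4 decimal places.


First compute the means: xbar = 12.0000, ybar = -63.5000.
Then S_xx = sum((xi - xbar)^2) = 174.0000.
S_xy = sum((xi - xbar)(yi - ybar)) = -841.0000.
b1 = S_xy / S_xx = -841.0000 / 174.0000 = -4.8333.

-4.8333


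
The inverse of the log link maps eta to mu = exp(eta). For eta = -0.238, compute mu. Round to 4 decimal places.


mu = exp(eta) = exp(-0.238).
= 0.7882.

0.7882


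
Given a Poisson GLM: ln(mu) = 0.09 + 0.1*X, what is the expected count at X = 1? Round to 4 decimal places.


eta = 0.09 + 0.1 * 1 = 0.1900.
mu = exp(0.1900) = 1.2092.

1.2092


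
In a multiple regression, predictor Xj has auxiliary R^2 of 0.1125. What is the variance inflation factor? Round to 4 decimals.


VIF = 1 / (1 - 0.1125).
= 1 / 0.8875 = 1.1268.

1.1268


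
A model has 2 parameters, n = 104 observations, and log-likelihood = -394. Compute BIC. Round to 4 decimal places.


ln(104) = 4.644391.
k * ln(n) = 2 * 4.644391 = 9.288782.
-2L = 788.
BIC = 9.288782 + 788 = 797.288782, which rounds to 797.2888.

797.2888


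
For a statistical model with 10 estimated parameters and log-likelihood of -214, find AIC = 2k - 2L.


AIC = 2*10 - 2*(-214).
= 20 + 428 = 448.

448


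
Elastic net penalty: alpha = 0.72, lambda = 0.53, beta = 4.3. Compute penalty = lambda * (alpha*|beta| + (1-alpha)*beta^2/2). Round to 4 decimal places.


alpha * |beta| = 0.72 * 4.3 = 3.0960.
(1-alpha) * beta^2/2 = 0.28 * 18.4900/2 = 2.5886.
Total = 0.53 * (3.0960 + 2.5886) = 3.0128.

3.0128


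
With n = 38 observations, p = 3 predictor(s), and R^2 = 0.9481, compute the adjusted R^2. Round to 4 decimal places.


Adjusted R^2 = 1 - (1 - R^2) * (n-1)/(n-p-1).
(1 - R^2) = 0.0519.
(n-1)/(n-p-1) = 37/34.
(1 - R^2) * (n-1) = 0.0519 * 37 = 1.9203.
Divide by (n-p-1): 1.9203 / 34 = 0.0565.
Adj R^2 = 1 - 0.0565 = 0.9435.

0.9435


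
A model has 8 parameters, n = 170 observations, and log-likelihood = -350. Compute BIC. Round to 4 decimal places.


k * ln(n) = 8 * ln(170) = 8 * 5.135798 = 41.086384.
-2 * loglik = -2 * (-350) = 700.
BIC = 41.086384 + 700 = 741.086384, which rounds to 741.0864.

741.0864


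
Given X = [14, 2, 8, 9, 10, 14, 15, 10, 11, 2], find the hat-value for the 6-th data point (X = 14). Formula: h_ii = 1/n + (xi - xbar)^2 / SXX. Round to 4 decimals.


Mean of X: xbar = 9.5000.
SXX = 188.5000.
For X = 14: h = 1/10 + (14 - 9.5000)^2/188.5000 = 0.2074.

0.2074


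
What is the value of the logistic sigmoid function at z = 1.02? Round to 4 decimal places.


First, exp(-1.0200) = 0.3606.
Then sigma(z) = 1/(1 + 0.3606) = 0.7350.

0.7350


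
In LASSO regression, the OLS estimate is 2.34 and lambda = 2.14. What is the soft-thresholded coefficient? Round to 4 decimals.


|beta_OLS| = 2.34.
lambda = 2.14.
Since |beta| > lambda, coefficient = sign(beta)*(|beta| - lambda) = 0.2000.
Result = 0.2000.

0.2000


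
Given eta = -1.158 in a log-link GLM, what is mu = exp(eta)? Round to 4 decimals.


mu = exp(eta) = exp(-1.158).
= 0.3141.

0.3141


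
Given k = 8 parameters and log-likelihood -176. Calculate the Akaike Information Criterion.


AIC = 2*8 - 2*(-176).
= 16 + 352 = 368.

368


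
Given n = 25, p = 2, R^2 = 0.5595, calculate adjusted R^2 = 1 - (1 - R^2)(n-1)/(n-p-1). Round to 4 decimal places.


Plug in: Adj R^2 = 1 - (1 - 0.5595) * 24/22.
= 1 - 0.4405 * 24/22
= 1 - 10.5720 / 22
= 1 - 0.4805 = 0.5195.

0.5195


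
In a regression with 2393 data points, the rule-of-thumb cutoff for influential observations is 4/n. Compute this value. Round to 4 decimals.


The threshold is 4/n.
4/2393 = 0.0017.

0.0017


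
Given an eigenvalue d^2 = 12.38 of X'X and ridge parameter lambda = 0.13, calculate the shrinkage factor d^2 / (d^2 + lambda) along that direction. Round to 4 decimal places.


d^2 + lambda = 12.38 + 0.13 = 12.5100.
Shrinkage factor = 12.38/12.5100 = 0.9896.

0.9896


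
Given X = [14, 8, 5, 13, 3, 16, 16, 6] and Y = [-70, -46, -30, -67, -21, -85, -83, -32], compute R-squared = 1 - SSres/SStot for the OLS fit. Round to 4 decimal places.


Fit the OLS line: b0 = -5.5678, b1 = -4.8081.
SSres = 26.8474.
SStot = 4439.5000.
R^2 = 1 - 26.8474/4439.5000 = 0.9940.

0.9940


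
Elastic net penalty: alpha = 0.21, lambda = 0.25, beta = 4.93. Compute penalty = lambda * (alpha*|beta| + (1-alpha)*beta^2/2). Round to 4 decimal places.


Compute:
L1 = 0.21 * 4.93 = 1.0353.
L2 = 0.79 * 4.93^2 / 2 = 9.6004.
Penalty = 0.25 * (1.0353 + 9.6004) = 2.6589.

2.6589


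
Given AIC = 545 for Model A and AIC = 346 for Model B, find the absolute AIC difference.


Compute |545 - 346| = 199.
Model B has the smaller AIC.

199


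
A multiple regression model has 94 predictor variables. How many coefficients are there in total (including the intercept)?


Each predictor gets one coefficient, plus one intercept.
Total parameters = 94 + 1 = 95.

95


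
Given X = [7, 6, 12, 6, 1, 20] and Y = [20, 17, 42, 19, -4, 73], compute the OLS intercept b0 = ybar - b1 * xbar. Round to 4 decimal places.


The slope is b1 = 4.0341.
Sample means are xbar = 8.6667 and ybar = 27.8333.
Intercept: b0 = 27.8333 - (4.0341)(8.6667) = -7.1285.

-7.1285


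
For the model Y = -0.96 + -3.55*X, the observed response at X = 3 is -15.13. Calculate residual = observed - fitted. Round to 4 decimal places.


Predicted = -0.96 + -3.55 * 3 = -11.6100.
Residual = -15.13 - -11.6100 = -3.5200.

-3.5200


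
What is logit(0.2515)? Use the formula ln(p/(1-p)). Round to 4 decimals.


The odds are p/(1-p) = 0.2515 / 0.7485 = 0.3360.
logit(p) = ln(0.3360) = -1.0906.

-1.0906


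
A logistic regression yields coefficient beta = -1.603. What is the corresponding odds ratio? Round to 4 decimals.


exp(-1.603) = 0.2013.
So the odds ratio is 0.2013.

0.2013


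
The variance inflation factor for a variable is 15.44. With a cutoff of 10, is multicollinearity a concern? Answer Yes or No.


The threshold is 10.
VIF = 15.44 is >= 10.
Multicollinearity indication: Yes.

Yes


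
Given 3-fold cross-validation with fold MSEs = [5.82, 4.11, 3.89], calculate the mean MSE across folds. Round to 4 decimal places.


Add all fold MSEs: 13.8200.
Divide by k = 3: 13.8200/3 = 4.6067.

4.6067


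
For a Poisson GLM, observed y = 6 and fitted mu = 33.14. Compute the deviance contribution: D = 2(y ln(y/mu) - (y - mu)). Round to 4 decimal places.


First: ln(6/33.14) = -1.708982.
Then: 6 * -1.708982 = -10.253892.
y - mu = 6 - 33.14 = -27.14.
D = 2(-10.253892 - -27.14) = 33.772216, which rounds to 33.7722.

33.7722


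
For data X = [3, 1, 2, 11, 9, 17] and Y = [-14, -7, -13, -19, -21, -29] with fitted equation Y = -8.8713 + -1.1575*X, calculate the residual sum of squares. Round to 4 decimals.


For each point, residual = actual - predicted.
Residuals: [-1.6562, 3.0288, -1.8137, 2.6038, -1.7112, -0.4512].
Sum of squared residuals = 25.1177.

25.1177


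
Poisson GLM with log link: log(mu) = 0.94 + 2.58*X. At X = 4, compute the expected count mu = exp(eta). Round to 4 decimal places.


eta = 0.94 + 2.58 * 4 = 11.2600.
mu = exp(11.2600) = 77652.5758.

77652.5758


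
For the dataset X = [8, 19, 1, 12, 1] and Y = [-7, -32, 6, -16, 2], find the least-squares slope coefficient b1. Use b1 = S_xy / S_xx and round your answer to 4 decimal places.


Calculate xbar = 8.2000, ybar = -9.4000.
S_xx = 234.8000, S_xy = -462.6000.
Using b1 = S_xy / S_xx = -462.6000 / 234.8000, we get b1 = -1.9702.

-1.9702


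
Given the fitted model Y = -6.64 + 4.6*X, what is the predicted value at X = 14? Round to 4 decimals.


Plug X = 14 into Y = -6.64 + 4.6*X:
Y = -6.64 + 64.4000 = 57.7600.

57.7600


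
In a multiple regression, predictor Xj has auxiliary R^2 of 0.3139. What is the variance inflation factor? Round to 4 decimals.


VIF = 1 / (1 - 0.3139).
= 1 / 0.6861 = 1.4575.

1.4575


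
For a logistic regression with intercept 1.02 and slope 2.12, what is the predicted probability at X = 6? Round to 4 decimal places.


Compute z = 1.02 + (2.12)(6) = 13.7400.
exp(-z) = 0.0000.
P = 1/(1 + 0.0000) = 1.0000.

1.0000


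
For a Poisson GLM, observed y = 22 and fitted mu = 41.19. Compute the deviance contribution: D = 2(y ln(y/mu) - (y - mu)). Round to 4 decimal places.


First: ln(22/41.19) = -0.627153.
Then: 22 * -0.627153 = -13.797366.
y - mu = 22 - 41.19 = -19.19.
D = 2(-13.797366 - -19.19) = 10.785268, which rounds to 10.7853.

10.7853


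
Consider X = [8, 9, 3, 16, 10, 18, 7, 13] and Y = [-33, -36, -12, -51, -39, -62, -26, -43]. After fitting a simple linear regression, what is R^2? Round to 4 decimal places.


The fitted line is Y = -5.8794 + -3.0353*X.
SSres = 53.2882, SStot = 1619.5000.
R^2 = 1 - SSres/SStot = 0.9671.

0.9671


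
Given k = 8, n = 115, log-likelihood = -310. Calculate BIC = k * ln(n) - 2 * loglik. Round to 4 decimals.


k * ln(n) = 8 * ln(115) = 8 * 4.744932 = 37.959456.
-2 * loglik = -2 * (-310) = 620.
BIC = 37.959456 + 620 = 657.959456, which rounds to 657.9595.

657.9595


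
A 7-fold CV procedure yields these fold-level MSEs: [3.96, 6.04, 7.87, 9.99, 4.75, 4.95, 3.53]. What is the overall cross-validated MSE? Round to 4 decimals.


Total MSE across folds = 41.0900.
CV-MSE = 41.0900/7 = 5.8700.

5.8700


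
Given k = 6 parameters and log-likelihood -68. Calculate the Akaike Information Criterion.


Compute:
2k = 2*6 = 12.
-2*loglik = -2*(-68) = 136.
AIC = 12 + 136 = 148.

148


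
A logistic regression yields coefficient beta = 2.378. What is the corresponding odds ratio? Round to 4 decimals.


exp(2.378) = 10.7833.
So the odds ratio is 10.7833.

10.7833


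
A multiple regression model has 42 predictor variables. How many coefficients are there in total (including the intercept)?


Total coefficients = number of predictors + 1 (for the intercept).
= 42 + 1 = 43.

43


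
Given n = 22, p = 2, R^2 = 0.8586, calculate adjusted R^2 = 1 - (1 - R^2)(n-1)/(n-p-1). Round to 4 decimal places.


Plug in: Adj R^2 = 1 - (1 - 0.8586) * 21/19.
= 1 - 0.1414 * 21/19
= 1 - 2.9694 / 19
= 1 - 0.1563 = 0.8437.

0.8437


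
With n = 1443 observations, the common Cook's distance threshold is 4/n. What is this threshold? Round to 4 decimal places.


Cook's distance cutoff = 4/n = 4/1443.
= 0.0028.

0.0028


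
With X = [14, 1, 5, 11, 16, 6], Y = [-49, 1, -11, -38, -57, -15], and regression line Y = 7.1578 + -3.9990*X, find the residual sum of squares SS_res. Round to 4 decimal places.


For each point, residual = actual - predicted.
Residuals: [-0.1718, -2.1588, 1.8372, -1.1688, -0.1738, 1.8362].
Sum of squared residuals = 12.8332.

12.8332


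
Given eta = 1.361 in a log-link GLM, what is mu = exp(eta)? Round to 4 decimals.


The inverse log link gives:
mu = exp(1.361) = 3.9001.

3.9001


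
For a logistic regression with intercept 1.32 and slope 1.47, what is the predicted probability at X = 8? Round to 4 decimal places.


Linear predictor: z = 1.32 + 1.47 * 8 = 13.0800.
P = 1/(1 + exp(-13.0800)) = 1/(1 + 0.0000) = 1.0000.

1.0000


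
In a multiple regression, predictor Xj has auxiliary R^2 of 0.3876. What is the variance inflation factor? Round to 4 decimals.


Denominator: 1 - 0.3876 = 0.6124.
VIF = 1 / 0.6124 = 1.6329.

1.6329


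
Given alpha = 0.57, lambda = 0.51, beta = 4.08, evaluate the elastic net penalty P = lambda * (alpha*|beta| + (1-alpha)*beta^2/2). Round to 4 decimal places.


alpha * |beta| = 0.57 * 4.08 = 2.3256.
(1-alpha) * beta^2/2 = 0.43 * 16.6464/2 = 3.5790.
Total = 0.51 * (2.3256 + 3.5790) = 3.0113.

3.0113


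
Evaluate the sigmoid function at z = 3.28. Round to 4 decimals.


exp(-3.2800) = 0.0376.
1 + exp(-z) = 1.0376.
sigmoid = 1/1.0376 = 0.9637.

0.9637


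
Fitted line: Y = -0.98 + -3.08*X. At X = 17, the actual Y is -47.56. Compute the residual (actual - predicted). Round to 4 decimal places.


Fitted value at X = 17 is yhat = -0.98 + -3.08*17 = -53.3400.
Residual = -47.56 - -53.3400 = 5.7800.

5.7800


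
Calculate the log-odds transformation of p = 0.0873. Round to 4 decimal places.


The odds are p/(1-p) = 0.0873 / 0.9127 = 0.0957.
logit(p) = ln(0.0957) = -2.3471.

-2.3471


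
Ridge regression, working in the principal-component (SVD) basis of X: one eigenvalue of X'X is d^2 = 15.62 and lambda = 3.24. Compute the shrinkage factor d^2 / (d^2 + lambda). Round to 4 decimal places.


Compute the denominator: 15.62 + 3.24 = 18.8600.
Shrinkage factor = 15.62 / 18.8600 = 0.8282.

0.8282


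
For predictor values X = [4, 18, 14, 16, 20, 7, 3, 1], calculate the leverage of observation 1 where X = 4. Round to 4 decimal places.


Compute xbar = 10.3750 with n = 8 observations.
SXX = 389.8750.
Leverage = 1/8 + (4 - 10.3750)^2/389.8750 = 0.2292.

0.2292


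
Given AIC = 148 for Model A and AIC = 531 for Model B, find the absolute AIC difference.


Absolute difference = |148 - 531| = 383.
The model with lower AIC (A) is preferred.

383


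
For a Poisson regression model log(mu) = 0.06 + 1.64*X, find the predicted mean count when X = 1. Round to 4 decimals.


eta = 0.06 + 1.64 * 1 = 1.7000.
mu = exp(1.7000) = 5.4739.

5.4739
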